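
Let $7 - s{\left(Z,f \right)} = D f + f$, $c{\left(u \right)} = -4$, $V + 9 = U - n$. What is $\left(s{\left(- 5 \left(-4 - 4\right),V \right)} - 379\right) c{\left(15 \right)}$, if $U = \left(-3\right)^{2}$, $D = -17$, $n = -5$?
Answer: $1168$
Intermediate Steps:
$U = 9$
$V = 5$ ($V = -9 + \left(9 - -5\right) = -9 + \left(9 + 5\right) = -9 + 14 = 5$)
$s{\left(Z,f \right)} = 7 + 16 f$ ($s{\left(Z,f \right)} = 7 - \left(- 17 f + f\right) = 7 - - 16 f = 7 + 16 f$)
$\left(s{\left(- 5 \left(-4 - 4\right),V \right)} - 379\right) c{\left(15 \right)} = \left(\left(7 + 16 \cdot 5\right) - 379\right) \left(-4\right) = \left(\left(7 + 80\right) - 379\right) \left(-4\right) = \left(87 - 379\right) \left(-4\right) = \left(-292\right) \left(-4\right) = 1168$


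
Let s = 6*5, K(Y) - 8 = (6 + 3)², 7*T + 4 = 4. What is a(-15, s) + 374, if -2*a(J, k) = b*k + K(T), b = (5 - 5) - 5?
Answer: 809/2 ≈ 404.50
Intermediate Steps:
T = 0 (T = -4/7 + (⅐)*4 = -4/7 + 4/7 = 0)
K(Y) = 89 (K(Y) = 8 + (6 + 3)² = 8 + 9² = 8 + 81 = 89)
b = -5 (b = 0 - 5 = -5)
s = 30
a(J, k) = -89/2 + 5*k/2 (a(J, k) = -(-5*k + 89)/2 = -(89 - 5*k)/2 = -89/2 + 5*k/2)
a(-15, s) + 374 = (-89/2 + (5/2)*30) + 374 = (-89/2 + 75) + 374 = 61/2 + 374 = 809/2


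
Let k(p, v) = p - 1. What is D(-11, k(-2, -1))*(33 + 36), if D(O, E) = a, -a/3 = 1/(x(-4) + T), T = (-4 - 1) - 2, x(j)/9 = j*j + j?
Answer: -207/101 ≈ -2.0495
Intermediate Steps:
x(j) = 9*j + 9*j**2 (x(j) = 9*(j*j + j) = 9*(j**2 + j) = 9*(j + j**2) = 9*j + 9*j**2)
T = -7 (T = -5 - 2 = -7)
k(p, v) = -1 + p
a = -3/101 (a = -3/(9*(-4)*(1 - 4) - 7) = -3/(9*(-4)*(-3) - 7) = -3/(108 - 7) = -3/101 ≈ -0.029703)
D(O, E) = -3/101
D(-11, k(-2, -1))*(33 + 36) = -3*(33 + 36)/101 = -3/101*69 = -207/101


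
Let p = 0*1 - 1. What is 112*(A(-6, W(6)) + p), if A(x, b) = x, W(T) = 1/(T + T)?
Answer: -784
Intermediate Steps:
W(T) = 1/(2*T)
p = -1 (p = 0 - 1 = -1)
112*(A(-6, W(6)) + p) = 112*(-6 - 1) = 112*(-7) = -784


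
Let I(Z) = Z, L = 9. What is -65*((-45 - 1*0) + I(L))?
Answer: 2340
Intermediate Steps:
-65*((-45 - 1*0) + I(L)) = -65*((-45 - 1*0) + 9) = -65*((-45 + 0) + 9) = -65*(-45 + 9) = -65*(-36) = 2340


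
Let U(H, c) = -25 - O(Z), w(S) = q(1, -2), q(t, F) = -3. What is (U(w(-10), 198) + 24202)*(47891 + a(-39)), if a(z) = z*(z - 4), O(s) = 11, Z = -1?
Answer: 1197860288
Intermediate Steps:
w(S) = -3
U(H, c) = -36 (U(H, c) = -25 - 1*11 = -25 - 11 = -36)
a(z) = z*(-4 + z)
(U(w(-10), 198) + 24202)*(47891 + a(-39)) = (-36 + 24202)*(47891 - 39*(-4 - 39)) = 24166*(47891 - 39*(-43)) = 24166*(47891 + 1677) = 24166*49568 = 1197860288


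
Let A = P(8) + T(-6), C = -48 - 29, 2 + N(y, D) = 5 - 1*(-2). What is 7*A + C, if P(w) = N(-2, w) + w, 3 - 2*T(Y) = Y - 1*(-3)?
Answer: 35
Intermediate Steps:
N(y, D) = 5 (N(y, D) = -2 + (5 - 1*(-2)) = -2 + (5 + 2) = -2 + 7 = 5)
C = -77
T(Y) = -Y/2 (T(Y) = 3/2 - (Y - 1*(-3))/2 = 3/2 - (Y + 3)/2 = 3/2 - (3 + Y)/2 = 3/2 + (-3/2 - Y/2) = -Y/2)
P(w) = 5 + w
A = 16 (A = (5 + 8) - ½*(-6) = 13 + 3 = 16)
7*A + C = 7*16 - 77 = 112 - 77 = 35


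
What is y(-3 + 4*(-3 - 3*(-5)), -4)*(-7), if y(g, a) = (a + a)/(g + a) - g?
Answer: 12971/41 ≈ 316.37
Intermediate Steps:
y(g, a) = -g + 2*a/(a + g) (y(g, a) = (2*a)/(a + g) - g = 2*a/(a + g) - g = -g + 2*a/(a + g))
y(-3 + 4*(-3 - 3*(-5)), -4)*(-7) = ((-(-3 + 4*(-3 - 3*(-5)))**2 + 2*(-4) - 1*(-4)*(-3 + 4*(-3 - 3*(-5))))/(-4 + (-3 + 4*(-3 - 3*(-5)))))*(-7) = ((-(-3 + 4*(-3 + 15))**2 - 8 - 1*(-4)*(-3 + 4*(-3 + 15)))/(-4 + (-3 + 4*(-3 + 15))))*(-7) = ((-(-3 + 4*12)**2 - 8 - 1*(-4)*(-3 + 4*12))/(-4 + (-3 + 4*12)))*(-7) = ((-(-3 + 48)**2 - 8 - 1*(-4)*(-3 + 48))/(-4 + (-3 + 48)))*(-7) = ((-1*45**2 - 8 - 1*(-4)*45)/(-4 + 45))*(-7) = ((-1*2025 - 8 + 180)/41)*(-7) = ((-2025 - 8 + 180)/41)*(-7) = ((1/41)*(-1853))*(-7) = -1853/41*(-7) = 12971/41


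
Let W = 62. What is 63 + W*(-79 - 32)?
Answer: -6819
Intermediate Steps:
63 + W*(-79 - 32) = 63 + 62*(-79 - 32) = 63 + 62*(-111) = 63 - 6882 = -6819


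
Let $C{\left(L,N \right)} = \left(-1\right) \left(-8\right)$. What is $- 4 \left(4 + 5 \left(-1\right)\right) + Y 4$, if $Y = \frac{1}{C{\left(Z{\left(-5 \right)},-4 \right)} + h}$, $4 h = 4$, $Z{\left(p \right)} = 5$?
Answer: $\frac{40}{9} \approx 4.4444$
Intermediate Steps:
$C{\left(L,N \right)} = 8$
$h = 1$ ($h = \frac{1}{4} \cdot 4 = 1$)
$Y = \frac{1}{9}$ ($Y = \frac{1}{8 + 1} = \frac{1}{9} \approx 0.11111$)
$- 4 \left(4 + 5 \left(-1\right)\right) + Y 4 = - 4 \left(4 + 5 \left(-1\right)\right) + \frac{1}{9} \cdot 4 = - 4 \left(4 - 5\right) + \frac{4}{9} = \left(-4\right) \left(-1\right) + \frac{4}{9} = 4 + \frac{4}{9} = \frac{40}{9}$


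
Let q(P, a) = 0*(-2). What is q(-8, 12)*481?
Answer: 0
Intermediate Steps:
q(P, a) = 0
q(-8, 12)*481 = 0*481 = 0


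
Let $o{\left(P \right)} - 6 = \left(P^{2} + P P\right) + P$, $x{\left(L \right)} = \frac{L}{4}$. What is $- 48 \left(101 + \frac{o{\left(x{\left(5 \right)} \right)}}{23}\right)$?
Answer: $- \frac{112002}{23} \approx -4869.6$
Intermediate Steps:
$x{\left(L \right)} = \frac{L}{4}$ ($x{\left(L \right)} = L \frac{1}{4} = \frac{L}{4}$)
$o{\left(P \right)} = 6 + P + 2 P^{2}$ ($o{\left(P \right)} = 6 + \left(\left(P^{2} + P P\right) + P\right) = 6 + \left(\left(P^{2} + P^{2}\right) + P\right) = 6 + \left(2 P^{2} + P\right) = 6 + \left(P + 2 P^{2}\right) = 6 + P + 2 P^{2}$)
$- 48 \left(101 + \frac{o{\left(x{\left(5 \right)} \right)}}{23}\right) = - 48 \left(101 + \frac{6 + \frac{1}{4} \cdot 5 + 2 \left(\frac{1}{4} \cdot 5\right)^{2}}{23}\right) = - 48 \left(101 + \left(6 + \frac{5}{4} + 2 \left(\frac{5}{4}\right)^{2}\right) \frac{1}{23}\right) = - 48 \left(101 + \left(6 + \frac{5}{4} + 2 \cdot \frac{25}{16}\right) \frac{1}{23}\right) = - 48 \left(101 + \left(6 + \frac{5}{4} + \frac{25}{8}\right) \frac{1}{23}\right) = - 48 \left(101 + \frac{83}{8} \cdot \frac{1}{23}\right) = - 48 \left(101 + \frac{83}{184}\right) = \left(-48\right) \frac{18667}{184} = - \frac{112002}{23}$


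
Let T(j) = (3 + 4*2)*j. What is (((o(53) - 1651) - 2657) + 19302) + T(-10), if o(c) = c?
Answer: 14937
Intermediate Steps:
T(j) = 11*j (T(j) = (3 + 8)*j = 11*j)
(((o(53) - 1651) - 2657) + 19302) + T(-10) = (((53 - 1651) - 2657) + 19302) + 11*(-10) = ((-1598 - 2657) + 19302) - 110 = (-4255 + 19302) - 110 = 15047 - 110 = 14937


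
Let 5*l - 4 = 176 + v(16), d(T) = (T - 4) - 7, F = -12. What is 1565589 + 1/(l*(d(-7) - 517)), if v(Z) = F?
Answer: 28143027863/17976 ≈ 1.5656e+6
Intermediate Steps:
d(T) = -11 + T (d(T) = (-4 + T) - 7 = -11 + T)
v(Z) = -12
l = 168/5 (l = ⅘ + (176 - 12)/5 = ⅘ + (⅕)*164 = ⅘ + 164/5 = 168/5 ≈ 33.600)
1565589 + 1/(l*(d(-7) - 517)) = 1565589 + 1/(168*((-11 - 7) - 517)/5) = 1565589 + 1/(168*(-18 - 517)/5) = 1565589 + 1/((168/5)*(-535)) = 1565589 + 1/(-17976) = 1565589 - 1/17976 = 28143027863/17976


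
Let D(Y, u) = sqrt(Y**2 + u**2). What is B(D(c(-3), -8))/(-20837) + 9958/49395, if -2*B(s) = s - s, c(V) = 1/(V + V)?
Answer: 9958/49395 ≈ 0.20160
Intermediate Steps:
c(V) = 1/(2*V)
B(s) = 0 (B(s) = -(s - s)/2 = -1/2*0 = 0)
B(D(c(-3), -8))/(-20837) + 9958/49395 = 0/(-20837) + 9958/49395 = 0*(-1/20837) + 9958*(1/49395) = 0 + 9958/49395 = 9958/49395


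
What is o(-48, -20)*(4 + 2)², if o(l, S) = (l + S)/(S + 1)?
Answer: 2448/19 ≈ 128.84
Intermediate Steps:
o(l, S) = (S + l)/(1 + S)
o(-48, -20)*(4 + 2)² = ((-20 - 48)/(1 - 20))*(4 + 2)² = (-68/(-19))*6² = -1/19*(-68)*36 = (68/19)*36 = 2448/19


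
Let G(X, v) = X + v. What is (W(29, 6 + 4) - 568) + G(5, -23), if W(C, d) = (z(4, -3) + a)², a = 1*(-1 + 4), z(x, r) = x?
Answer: -537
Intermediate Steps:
a = 3 (a = 1*3 = 3)
W(C, d) = 49 (W(C, d) = (4 + 3)² = 7² = 49)
(W(29, 6 + 4) - 568) + G(5, -23) = (49 - 568) + (5 - 23) = -519 - 18 = -537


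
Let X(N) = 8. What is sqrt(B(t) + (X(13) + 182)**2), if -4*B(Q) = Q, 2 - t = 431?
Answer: sqrt(144829)/2 ≈ 190.28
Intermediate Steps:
t = -429 (t = 2 - 1*431 = 2 - 431 = -429)
B(Q) = -Q/4
sqrt(B(t) + (X(13) + 182)**2) = sqrt(-1/4*(-429) + (8 + 182)**2) = sqrt(429/4 + 190**2) = sqrt(429/4 + 36100) = sqrt(144829/4) = sqrt(144829)/2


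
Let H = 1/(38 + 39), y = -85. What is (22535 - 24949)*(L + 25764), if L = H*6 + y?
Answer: -4773175646/77 ≈ -6.1989e+7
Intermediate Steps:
H = 1/77 ≈ 0.012987
L = -6539/77 (L = (1/77)*6 - 85 = 6/77 - 85 = -6539/77 ≈ -84.922)
(22535 - 24949)*(L + 25764) = (22535 - 24949)*(-6539/77 + 25764) = -2414*1977289/77 = -4773175646/77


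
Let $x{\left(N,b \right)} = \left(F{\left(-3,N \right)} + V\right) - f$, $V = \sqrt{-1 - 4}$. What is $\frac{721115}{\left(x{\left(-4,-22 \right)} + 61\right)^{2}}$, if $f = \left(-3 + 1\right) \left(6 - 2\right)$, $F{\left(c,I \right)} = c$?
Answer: $\frac{721115}{\left(66 + i \sqrt{5}\right)^{2}} \approx 164.98 - 11.192 i$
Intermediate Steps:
$V = i \sqrt{5}$ ($V = \sqrt{-5} = i \sqrt{5} \approx 2.2361 i$)
$f = -8$ ($f = \left(-2\right) 4 = -8$)
$x{\left(N,b \right)} = 5 + i \sqrt{5}$ ($x{\left(N,b \right)} = \left(-3 + i \sqrt{5}\right) - -8 = \left(-3 + i \sqrt{5}\right) + 8 = 5 + i \sqrt{5}$)
$\frac{721115}{\left(x{\left(-4,-22 \right)} + 61\right)^{2}} = \frac{721115}{\left(\left(5 + i \sqrt{5}\right) + 61\right)^{2}} = \frac{721115}{\left(66 + i \sqrt{5}\right)^{2}}$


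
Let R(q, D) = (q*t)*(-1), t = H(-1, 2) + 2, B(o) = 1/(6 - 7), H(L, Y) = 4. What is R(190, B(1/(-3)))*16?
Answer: -18240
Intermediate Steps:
B(o) = -1 (B(o) = 1/(-1) = -1)
t = 6 (t = 4 + 2 = 6)
R(q, D) = -6*q (R(q, D) = (q*6)*(-1) = (6*q)*(-1) = -6*q)
R(190, B(1/(-3)))*16 = -6*190*16 = -1140*16 = -18240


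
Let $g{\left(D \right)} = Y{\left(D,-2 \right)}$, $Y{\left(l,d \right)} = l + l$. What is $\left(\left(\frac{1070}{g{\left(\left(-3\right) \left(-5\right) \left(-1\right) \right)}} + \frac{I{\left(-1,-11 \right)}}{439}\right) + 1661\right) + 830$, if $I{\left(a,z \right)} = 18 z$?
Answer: $\frac{3233080}{1317} \approx 2454.9$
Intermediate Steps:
$Y{\left(l,d \right)} = 2 l$
$g{\left(D \right)} = 2 D$
$\left(\left(\frac{1070}{g{\left(\left(-3\right) \left(-5\right) \left(-1\right) \right)}} + \frac{I{\left(-1,-11 \right)}}{439}\right) + 1661\right) + 830 = \left(\left(\frac{1070}{2 \left(-3\right) \left(-5\right) \left(-1\right)} + \frac{18 \left(-11\right)}{439}\right) + 1661\right) + 830 = \left(\left(\frac{1070}{2 \cdot 15 \left(-1\right)} - \frac{198}{439}\right) + 1661\right) + 830 = \left(\left(\frac{1070}{2 \left(-15\right)} - \frac{198}{439}\right) + 1661\right) + 830 = \left(\left(\frac{1070}{-30} - \frac{198}{439}\right) + 1661\right) + 830 = \left(\left(1070 \left(- \frac{1}{30}\right) - \frac{198}{439}\right) + 1661\right) + 830 = \left(\left(- \frac{107}{3} - \frac{198}{439}\right) + 1661\right) + 830 = \left(- \frac{47567}{1317} + 1661\right) + 830 = \frac{2139970}{1317} + 830 = \frac{3233080}{1317}$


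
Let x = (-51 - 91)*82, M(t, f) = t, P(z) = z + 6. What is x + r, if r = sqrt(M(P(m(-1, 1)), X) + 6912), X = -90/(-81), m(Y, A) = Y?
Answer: -11644 + sqrt(6917) ≈ -11561.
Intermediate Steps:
P(z) = 6 + z
X = 10/9 (X = -90*(-1/81) = 10/9 ≈ 1.1111)
x = -11644 (x = -142*82 = -11644)
r = sqrt(6917) (r = sqrt((6 - 1) + 6912) = sqrt(5 + 6912) = sqrt(6917) ≈ 83.168)
x + r = -11644 + sqrt(6917)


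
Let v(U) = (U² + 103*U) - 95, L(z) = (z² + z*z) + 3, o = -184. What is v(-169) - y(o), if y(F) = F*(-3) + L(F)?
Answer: -57208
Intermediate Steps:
L(z) = 3 + 2*z² (L(z) = (z² + z²) + 3 = 2*z² + 3 = 3 + 2*z²)
v(U) = -95 + U² + 103*U
y(F) = 3 - 3*F + 2*F² (y(F) = F*(-3) + (3 + 2*F²) = -3*F + (3 + 2*F²) = 3 - 3*F + 2*F²)
v(-169) - y(o) = (-95 + (-169)² + 103*(-169)) - (3 - 3*(-184) + 2*(-184)²) = (-95 + 28561 - 17407) - (3 + 552 + 2*33856) = 11059 - (3 + 552 + 67712) = 11059 - 1*68267 = 11059 - 68267 = -57208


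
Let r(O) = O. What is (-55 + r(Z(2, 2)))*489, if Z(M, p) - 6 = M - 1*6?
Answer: -25917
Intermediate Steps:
Z(M, p) = M (Z(M, p) = 6 + (M - 1*6) = 6 + (M - 6) = 6 + (-6 + M) = M)
(-55 + r(Z(2, 2)))*489 = (-55 + 2)*489 = -53*489 = -25917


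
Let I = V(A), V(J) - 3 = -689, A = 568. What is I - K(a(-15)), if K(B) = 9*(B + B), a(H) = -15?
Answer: -416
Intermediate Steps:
V(J) = -686 (V(J) = 3 - 689 = -686)
I = -686
K(B) = 18*B (K(B) = 9*(2*B) = 18*B)
I - K(a(-15)) = -686 - 18*(-15) = -686 - 1*(-270) = -686 + 270 = -416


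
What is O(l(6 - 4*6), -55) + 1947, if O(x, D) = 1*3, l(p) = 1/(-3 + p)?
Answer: 1950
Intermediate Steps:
O(x, D) = 3
O(l(6 - 4*6), -55) + 1947 = 3 + 1947 = 1950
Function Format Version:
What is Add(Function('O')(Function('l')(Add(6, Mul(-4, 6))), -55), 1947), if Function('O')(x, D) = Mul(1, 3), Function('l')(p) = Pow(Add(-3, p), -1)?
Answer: 1950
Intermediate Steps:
Function('O')(x, D) = 3
Add(Function('O')(Function('l')(Add(6, Mul(-4, 6))), -55), 1947) = Add(3, 1947) = 1950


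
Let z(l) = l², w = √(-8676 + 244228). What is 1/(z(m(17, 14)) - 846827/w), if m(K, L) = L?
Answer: -46168192/708067002297 - 3387308*√14722/708067002297 ≈ -0.00064565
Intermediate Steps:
w = 4*√14722 (w = √235552 = 4*√14722 ≈ 485.34)
1/(z(m(17, 14)) - 846827/w) = 1/(14² - 846827*√14722/58888) = 1/(196 - 846827*√14722/58888)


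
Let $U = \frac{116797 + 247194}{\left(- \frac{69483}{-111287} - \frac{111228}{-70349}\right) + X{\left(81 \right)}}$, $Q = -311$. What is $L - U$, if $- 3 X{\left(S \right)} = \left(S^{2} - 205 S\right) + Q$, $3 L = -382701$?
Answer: $- \frac{10356829988399986157}{81120360352874} \approx -1.2767 \cdot 10^{5}$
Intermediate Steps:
$L = -127567$ ($L = \frac{1}{3} \left(-382701\right) = -127567$)
$X{\left(S \right)} = \frac{311}{3} - \frac{S^{2}}{3} + \frac{205 S}{3}$ ($X{\left(S \right)} = - \frac{\left(S^{2} - 205 S\right) - 311}{3} = - \frac{-311 + S^{2} - 205 S}{3} = \frac{311}{3} - \frac{S^{2}}{3} + \frac{205 S}{3}$)
$U = \frac{8548979264908599}{81120360352874}$ ($U = \frac{116797 + 247194}{\left(- \frac{69483}{-111287} - \frac{111228}{-70349}\right) + \left(\frac{311}{3} - \frac{81^{2}}{3} + \frac{205}{3} \cdot 81\right)} = \frac{363991}{\left(\left(-69483\right) \left(- \frac{1}{111287}\right) - - \frac{111228}{70349}\right) + \left(\frac{311}{3} - 2187 + 5535\right)} = \frac{363991}{\left(\frac{69483}{111287} + \frac{111228}{70349}\right) + \left(\frac{311}{3} - 2187 + 5535\right)} = \frac{363991}{\frac{17266290003}{7828929163} + \frac{10355}{3}} = \frac{363991}{\frac{81120360352874}{23486787489}} = 363991 \cdot \frac{23486787489}{81120360352874} = \frac{8548979264908599}{81120360352874} \approx 105.39$)
$L - U = -127567 - \frac{8548979264908599}{81120360352874} = - \frac{10356829988399986157}{81120360352874}$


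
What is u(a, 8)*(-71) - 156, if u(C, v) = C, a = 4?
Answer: -440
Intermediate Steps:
u(a, 8)*(-71) - 156 = 4*(-71) - 156 = -284 - 156 = -440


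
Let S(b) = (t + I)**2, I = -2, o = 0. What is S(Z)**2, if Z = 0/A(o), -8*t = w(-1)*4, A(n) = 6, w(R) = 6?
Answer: 625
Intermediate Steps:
t = -3 (t = -3*4/4 = -1/8*24 = -3)
Z = 0 (Z = 0/6 = 0*(1/6) = 0)
S(b) = 25 (S(b) = (-3 - 2)**2 = (-5)**2 = 25)
S(Z)**2 = 25**2 = 625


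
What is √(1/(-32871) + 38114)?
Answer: √41182277626203/32871 ≈ 195.23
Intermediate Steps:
√(1/(-32871) + 38114) = √(-1/32871 + 38114) = √(1252845293/32871) = √41182277626203/32871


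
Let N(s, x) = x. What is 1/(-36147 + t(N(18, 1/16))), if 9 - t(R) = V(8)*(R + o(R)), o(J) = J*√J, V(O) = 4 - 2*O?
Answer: -16/578193 ≈ -2.7672e-5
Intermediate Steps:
o(J) = J^(3/2)
t(R) = 9 + 12*R + 12*R^(3/2) (t(R) = 9 - (4 - 2*8)*(R + R^(3/2)) = 9 - (4 - 16)*(R + R^(3/2)) = 9 - (-12)*(R + R^(3/2)) = 9 - (-12*R - 12*R^(3/2)) = 9 + (12*R + 12*R^(3/2)) = 9 + 12*R + 12*R^(3/2))
1/(-36147 + t(N(18, 1/16))) = 1/(-36147 + (9 + 12/16 + 12*(1/16)^(3/2))) = 1/(-36147 + (9 + 12*(1/16) + 12*(1/16)^(3/2))) = 1/(-36147 + (9 + ¾ + 12*(1/64))) = 1/(-36147 + (9 + ¾ + 3/16)) = 1/(-36147 + 159/16) = 1/(-578193/16) = -16/578193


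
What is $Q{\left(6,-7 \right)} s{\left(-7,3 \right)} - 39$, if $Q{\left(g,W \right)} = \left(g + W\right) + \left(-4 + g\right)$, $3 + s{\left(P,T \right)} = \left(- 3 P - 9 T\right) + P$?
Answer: $-55$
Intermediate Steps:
$s{\left(P,T \right)} = -3 - 9 T - 2 P$ ($s{\left(P,T \right)} = -3 - \left(2 P + 9 T\right) = -3 - 9 T - 2 P$)
$Q{\left(g,W \right)} = -4 + W + 2 g$ ($Q{\left(g,W \right)} = \left(W + g\right) + \left(-4 + g\right) = -4 + W + 2 g$)
$Q{\left(6,-7 \right)} s{\left(-7,3 \right)} - 39 = \left(-4 - 7 + 2 \cdot 6\right) \left(-3 - 27 - -14\right) - 39 = \left(-4 - 7 + 12\right) \left(-3 - 27 + 14\right) - 39 = 1 \left(-16\right) - 39 = -16 - 39 = -55$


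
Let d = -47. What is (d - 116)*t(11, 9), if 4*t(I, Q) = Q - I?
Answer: 163/2 ≈ 81.500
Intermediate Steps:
t(I, Q) = -I/4 + Q/4 (t(I, Q) = (Q - I)/4 = -I/4 + Q/4)
(d - 116)*t(11, 9) = (-47 - 116)*(-¼*11 + (¼)*9) = -163*(-11/4 + 9/4) = -163*(-½) = 163/2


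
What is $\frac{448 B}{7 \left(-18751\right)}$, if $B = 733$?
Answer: $- \frac{46912}{18751} \approx -2.5018$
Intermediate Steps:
$\frac{448 B}{7 \left(-18751\right)} = \frac{448 \cdot 733}{7 \left(-18751\right)} = \frac{328384}{-131257} = 328384 \left(- \frac{1}{131257}\right) = - \frac{46912}{18751}$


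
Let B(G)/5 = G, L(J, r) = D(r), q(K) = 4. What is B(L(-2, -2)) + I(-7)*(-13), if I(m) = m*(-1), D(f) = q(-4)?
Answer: -71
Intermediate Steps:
D(f) = 4
L(J, r) = 4
I(m) = -m
B(G) = 5*G
B(L(-2, -2)) + I(-7)*(-13) = 5*4 - 1*(-7)*(-13) = 20 + 7*(-13) = 20 - 91 = -71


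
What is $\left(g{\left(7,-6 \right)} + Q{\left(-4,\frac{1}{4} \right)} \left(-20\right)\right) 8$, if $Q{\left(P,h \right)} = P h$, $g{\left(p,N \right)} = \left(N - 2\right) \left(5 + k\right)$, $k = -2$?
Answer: $-32$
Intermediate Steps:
$g{\left(p,N \right)} = -6 + 3 N$ ($g{\left(p,N \right)} = \left(N - 2\right) \left(5 - 2\right) = \left(-2 + N\right) 3 = -6 + 3 N$)
$\left(g{\left(7,-6 \right)} + Q{\left(-4,\frac{1}{4} \right)} \left(-20\right)\right) 8 = \left(\left(-6 + 3 \left(-6\right)\right) + - \frac{4}{4} \left(-20\right)\right) 8 = \left(\left(-6 - 18\right) + \left(-4\right) \frac{1}{4} \left(-20\right)\right) 8 = \left(-24 - -20\right) 8 = \left(-24 + 20\right) 8 = \left(-4\right) 8 = -32$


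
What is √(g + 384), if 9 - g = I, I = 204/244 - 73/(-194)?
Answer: √54867335110/11834 ≈ 19.794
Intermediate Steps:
I = 14347/11834 (I = 204*(1/244) - 73*(-1/194) = 51/61 + 73/194 = 14347/11834 ≈ 1.2124)
g = 92159/11834 (g = 9 - 1*14347/11834 = 9 - 14347/11834 = 92159/11834 ≈ 7.7876)
√(g + 384) = √(92159/11834 + 384) = √(4636415/11834) = √54867335110/11834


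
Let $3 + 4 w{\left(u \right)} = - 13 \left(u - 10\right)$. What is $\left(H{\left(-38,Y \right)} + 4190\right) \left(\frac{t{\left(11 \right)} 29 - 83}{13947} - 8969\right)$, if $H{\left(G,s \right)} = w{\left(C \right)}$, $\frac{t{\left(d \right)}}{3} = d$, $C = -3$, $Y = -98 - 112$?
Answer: $- \frac{352878238349}{9298} \approx -3.7952 \cdot 10^{7}$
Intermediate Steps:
$Y = -210$ ($Y = -98 - 112 = -210$)
$t{\left(d \right)} = 3 d$
$w{\left(u \right)} = \frac{127}{4} - \frac{13 u}{4}$ ($w{\left(u \right)} = - \frac{3}{4} + \frac{\left(-13\right) \left(u - 10\right)}{4} = - \frac{3}{4} + \frac{\left(-13\right) \left(-10 + u\right)}{4} = - \frac{3}{4} + \frac{130 - 13 u}{4} = - \frac{3}{4} - \left(- \frac{65}{2} + \frac{13 u}{4}\right) = \frac{127}{4} - \frac{13 u}{4}$)
$H{\left(G,s \right)} = \frac{83}{2}$ ($H{\left(G,s \right)} = \frac{127}{4} - - \frac{39}{4} = \frac{127}{4} + \frac{39}{4} = \frac{83}{2}$)
$\left(H{\left(-38,Y \right)} + 4190\right) \left(\frac{t{\left(11 \right)} 29 - 83}{13947} - 8969\right) = \left(\frac{83}{2} + 4190\right) \left(\frac{3 \cdot 11 \cdot 29 - 83}{13947} - 8969\right) = \frac{8463 \left(\left(33 \cdot 29 - 83\right) \frac{1}{13947} - 8969\right)}{2} = \frac{8463 \left(\left(957 - 83\right) \frac{1}{13947} - 8969\right)}{2} = \frac{8463 \left(874 \cdot \frac{1}{13947} - 8969\right)}{2} = \frac{8463 \left(\frac{874}{13947} - 8969\right)}{2} = \frac{8463}{2} \left(- \frac{125089769}{13947}\right) = - \frac{352878238349}{9298}$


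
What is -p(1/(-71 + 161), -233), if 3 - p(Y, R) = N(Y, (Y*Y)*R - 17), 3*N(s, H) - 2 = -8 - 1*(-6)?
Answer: -3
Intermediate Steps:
N(s, H) = 0 (N(s, H) = 2/3 + (-8 - 1*(-6))/3 = 2/3 + (-8 + 6)/3 = 2/3 + (1/3)*(-2) = 2/3 - 2/3 = 0)
p(Y, R) = 3 (p(Y, R) = 3 - 1*0 = 3 + 0 = 3)
-p(1/(-71 + 161), -233) = -1*3 = -3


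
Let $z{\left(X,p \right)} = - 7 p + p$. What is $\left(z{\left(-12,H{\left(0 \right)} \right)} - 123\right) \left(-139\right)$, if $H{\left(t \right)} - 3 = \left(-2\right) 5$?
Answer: $11259$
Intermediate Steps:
$H{\left(t \right)} = -7$ ($H{\left(t \right)} = 3 - 10 = -7$)
$z{\left(X,p \right)} = - 6 p$
$\left(z{\left(-12,H{\left(0 \right)} \right)} - 123\right) \left(-139\right) = \left(\left(-6\right) \left(-7\right) - 123\right) \left(-139\right) = \left(42 - 123\right) \left(-139\right) = \left(-81\right) \left(-139\right) = 11259$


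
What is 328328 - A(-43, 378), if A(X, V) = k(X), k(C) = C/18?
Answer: 5909947/18 ≈ 3.2833e+5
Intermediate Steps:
k(C) = C/18 (k(C) = C*(1/18) = C/18)
A(X, V) = X/18
328328 - A(-43, 378) = 328328 - (-43)/18 = 328328 - 1*(-43/18) = 328328 + 43/18 = 5909947/18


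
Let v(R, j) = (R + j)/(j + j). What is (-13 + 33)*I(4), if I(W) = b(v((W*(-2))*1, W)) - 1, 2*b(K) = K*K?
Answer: -35/2 ≈ -17.500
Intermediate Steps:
v(R, j) = (R + j)/(2*j) (v(R, j) = (R + j)/((2*j)) = (R + j)*(1/(2*j)) = (R + j)/(2*j))
b(K) = K²/2 (b(K) = (K*K)/2 = K²/2)
I(W) = -7/8 (I(W) = (((W*(-2))*1 + W)/(2*W))²/2 - 1 = ((-2*W*1 + W)/(2*W))²/2 - 1 = ((-2*W + W)/(2*W))²/2 - 1 = ((-W)/(2*W))²/2 - 1 = (-½)²/2 - 1 = (½)*(¼) - 1 = ⅛ - 1 = -7/8)
(-13 + 33)*I(4) = (-13 + 33)*(-7/8) = 20*(-7/8) = -35/2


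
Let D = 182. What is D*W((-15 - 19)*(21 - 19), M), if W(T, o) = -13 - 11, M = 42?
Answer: -4368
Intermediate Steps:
W(T, o) = -24
D*W((-15 - 19)*(21 - 19), M) = 182*(-24) = -4368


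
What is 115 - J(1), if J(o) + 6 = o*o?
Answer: 120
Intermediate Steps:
J(o) = -6 + o² (J(o) = -6 + o*o = -6 + o²)
115 - J(1) = 115 - (-6 + 1²) = 115 - (-6 + 1) = 115 - 1*(-5) = 115 + 5 = 120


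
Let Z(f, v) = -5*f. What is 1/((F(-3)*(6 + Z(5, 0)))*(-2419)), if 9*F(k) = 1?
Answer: 9/45961 ≈ 0.00019582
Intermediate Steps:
F(k) = ⅑ (F(k) = (⅑)*1 = ⅑)
1/((F(-3)*(6 + Z(5, 0)))*(-2419)) = 1/(((6 - 5*5)/9)*(-2419)) = 1/(((6 - 25)/9)*(-2419)) = 1/(((⅑)*(-19))*(-2419)) = 1/(-19/9*(-2419)) = 1/(45961/9) = 9/45961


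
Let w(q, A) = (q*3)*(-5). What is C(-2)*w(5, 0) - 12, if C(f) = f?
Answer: 138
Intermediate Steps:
w(q, A) = -15*q (w(q, A) = (3*q)*(-5) = -15*q)
C(-2)*w(5, 0) - 12 = -(-30)*5 - 12 = -2*(-75) - 12 = 150 - 12 = 138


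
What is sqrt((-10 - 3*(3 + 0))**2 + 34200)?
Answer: sqrt(34561) ≈ 185.91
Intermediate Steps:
sqrt((-10 - 3*(3 + 0))**2 + 34200) = sqrt((-10 - 3*3)**2 + 34200) = sqrt((-10 - 9)**2 + 34200) = sqrt((-19)**2 + 34200) = sqrt(361 + 34200) = sqrt(34561)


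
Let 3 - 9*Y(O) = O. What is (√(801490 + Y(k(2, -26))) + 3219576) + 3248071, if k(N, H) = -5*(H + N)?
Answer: 6467647 + 3*√89053 ≈ 6.4685e+6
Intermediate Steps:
k(N, H) = -5*H - 5*N
Y(O) = ⅓ - O/9
(√(801490 + Y(k(2, -26))) + 3219576) + 3248071 = (√(801490 + (⅓ - (-5*(-26) - 5*2)/9)) + 3219576) + 3248071 = (√(801490 + (⅓ - (130 - 10)/9)) + 3219576) + 3248071 = (√(801490 + (⅓ - ⅑*120)) + 3219576) + 3248071 = (√(801490 + (⅓ - 40/3)) + 3219576) + 3248071 = (√(801490 - 13) + 3219576) + 3248071 = (√801477 + 3219576) + 3248071 = (3*√89053 + 3219576) + 3248071 = (3219576 + 3*√89053) + 3248071 = 6467647 + 3*√89053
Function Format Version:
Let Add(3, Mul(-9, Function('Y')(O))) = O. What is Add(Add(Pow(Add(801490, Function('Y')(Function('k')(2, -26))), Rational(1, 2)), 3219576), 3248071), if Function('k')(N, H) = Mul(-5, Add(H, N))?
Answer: Add(6467647, Mul(3, Pow(89053, Rational(1, 2)))) ≈ 6.4685e+6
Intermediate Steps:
Function('k')(N, H) = Add(Mul(-5, H), Mul(-5, N))
Function('Y')(O) = Add(Rational(1, 3), Mul(Rational(-1, 9), O))
Add(Add(Pow(Add(801490, Function('Y')(Function('k')(2, -26))), Rational(1, 2)), 3219576), 3248071) = Add(Add(Pow(Add(801490, Add(Rational(1, 3), Mul(Rational(-1, 9), Add(Mul(-5, -26), Mul(-5, 2))))), Rational(1, 2)), 3219576), 3248071) = Add(Add(Pow(Add(801490, Add(Rational(1, 3), Mul(Rational(-1, 9), Add(130, -10)))), Rational(1, 2)), 3219576), 3248071) = Add(Add(Pow(Add(801490, Add(Rational(1, 3), Mul(Rational(-1, 9), 120))), Rational(1, 2)), 3219576), 3248071) = Add(Add(Pow(Add(801490, Add(Rational(1, 3), Rational(-40, 3))), Rational(1, 2)), 3219576), 3248071) = Add(Add(Pow(Add(801490, -13), Rational(1, 2)), 3219576), 3248071) = Add(Add(Pow(801477, Rational(1, 2)), 3219576), 3248071) = Add(Add(Mul(3, Pow(89053, Rational(1, 2))), 3219576), 3248071) = Add(Add(3219576, Mul(3, Pow(89053, Rational(1, 2)))), 3248071) = Add(6467647, Mul(3, Pow(89053, Rational(1, 2))))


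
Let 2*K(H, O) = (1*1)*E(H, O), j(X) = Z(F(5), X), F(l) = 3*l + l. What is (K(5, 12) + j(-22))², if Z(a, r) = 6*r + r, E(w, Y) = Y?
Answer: 21904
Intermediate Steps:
F(l) = 4*l
Z(a, r) = 7*r
j(X) = 7*X
K(H, O) = O/2 (K(H, O) = ((1*1)*O)/2 = (1*O)/2 = O/2)
(K(5, 12) + j(-22))² = ((½)*12 + 7*(-22))² = (6 - 154)² = (-148)² = 21904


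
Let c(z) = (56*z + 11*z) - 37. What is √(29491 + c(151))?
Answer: √39571 ≈ 198.92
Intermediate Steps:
c(z) = -37 + 67*z (c(z) = 67*z - 37 = -37 + 67*z)
√(29491 + c(151)) = √(29491 + (-37 + 67*151)) = √(29491 + (-37 + 10117)) = √(29491 + 10080) = √39571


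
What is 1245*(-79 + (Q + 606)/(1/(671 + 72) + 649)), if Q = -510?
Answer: -493112130/5023 ≈ -98171.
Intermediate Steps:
1245*(-79 + (Q + 606)/(1/(671 + 72) + 649)) = 1245*(-79 + (-510 + 606)/(1/(671 + 72) + 649)) = 1245*(-79 + 96/(1/743 + 649)) = 1245*(-79 + 96/(482208/743)) = 1245*(-79 + 96*(743/482208)) = 1245*(-79 + 743/5023) = 1245*(-396074/5023) = -493112130/5023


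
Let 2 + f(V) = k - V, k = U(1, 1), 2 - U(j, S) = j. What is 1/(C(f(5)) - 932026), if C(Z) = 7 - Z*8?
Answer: -1/931971 ≈ -1.0730e-6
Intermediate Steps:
U(j, S) = 2 - j
k = 1 (k = 2 - 1*1 = 2 - 1 = 1)
f(V) = -1 - V (f(V) = -2 + (1 - V) = -1 - V)
C(Z) = 7 - 8*Z
1/(C(f(5)) - 932026) = 1/((7 - 8*(-1 - 1*5)) - 932026) = 1/((7 - 8*(-1 - 5)) - 932026) = 1/((7 - 8*(-6)) - 932026) = 1/((7 + 48) - 932026) = 1/(55 - 932026) = 1/(-931971) = -1/931971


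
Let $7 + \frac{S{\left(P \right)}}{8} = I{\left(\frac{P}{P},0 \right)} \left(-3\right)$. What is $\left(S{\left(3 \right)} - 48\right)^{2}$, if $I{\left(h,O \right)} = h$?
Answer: $16384$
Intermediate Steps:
$S{\left(P \right)} = -80$ ($S{\left(P \right)} = -56 + 8 \frac{P}{P} \left(-3\right) = -56 + 8 \cdot 1 \left(-3\right) = -56 + 8 \left(-3\right) = -56 - 24 = -80$)
$\left(S{\left(3 \right)} - 48\right)^{2} = \left(-80 - 48\right)^{2} = \left(-128\right)^{2} = 16384$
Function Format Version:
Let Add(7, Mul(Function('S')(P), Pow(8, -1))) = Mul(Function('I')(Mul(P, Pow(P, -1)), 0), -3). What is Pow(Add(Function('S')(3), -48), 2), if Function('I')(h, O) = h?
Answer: 16384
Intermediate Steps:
Function('S')(P) = -80 (Function('S')(P) = Add(-56, Mul(8, Mul(Mul(P, Pow(P, -1)), -3))) = Add(-56, Mul(8, Mul(1, -3))) = Add(-56, Mul(8, -3)) = Add(-56, -24) = -80)
Pow(Add(Function('S')(3), -48), 2) = Pow(Add(-80, -48), 2) = Pow(-128, 2) = 16384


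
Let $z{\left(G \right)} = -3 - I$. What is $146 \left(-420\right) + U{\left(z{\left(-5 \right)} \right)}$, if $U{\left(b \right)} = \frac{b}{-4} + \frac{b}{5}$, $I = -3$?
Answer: $-61320$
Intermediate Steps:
$z{\left(G \right)} = 0$ ($z{\left(G \right)} = -3 - -3 = -3 + 3 = 0$)
$U{\left(b \right)} = - \frac{b}{20}$ ($U{\left(b \right)} = b \left(- \frac{1}{4}\right) + b \frac{1}{5} = - \frac{b}{4} + \frac{b}{5} = - \frac{b}{20}$)
$146 \left(-420\right) + U{\left(z{\left(-5 \right)} \right)} = 146 \left(-420\right) - 0 = -61320 + 0 = -61320$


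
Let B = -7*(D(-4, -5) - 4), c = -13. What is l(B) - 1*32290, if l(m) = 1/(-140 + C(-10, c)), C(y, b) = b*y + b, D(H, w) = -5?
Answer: -742671/23 ≈ -32290.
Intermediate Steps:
B = 63 (B = -7*(-5 - 4) = -7*(-9) = 63)
C(y, b) = b + b*y
l(m) = -1/23 (l(m) = 1/(-140 - 13*(1 - 10)) = 1/(-140 - 13*(-9)) = 1/(-140 + 117) = 1/(-23) = -1/23)
l(B) - 1*32290 = -1/23 - 1*32290 = -1/23 - 32290 = -742671/23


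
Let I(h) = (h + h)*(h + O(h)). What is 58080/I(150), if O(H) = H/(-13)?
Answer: 1573/1125 ≈ 1.3982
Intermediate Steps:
O(H) = -H/13 (O(H) = H*(-1/13) = -H/13)
I(h) = 24*h²/13 (I(h) = (h + h)*(h - h/13) = (2*h)*(12*h/13) = 24*h²/13)
58080/I(150) = 58080/(((24/13)*150²)) = 58080/(((24/13)*22500)) = 58080/(540000/13) = 58080*(13/540000) = 1573/1125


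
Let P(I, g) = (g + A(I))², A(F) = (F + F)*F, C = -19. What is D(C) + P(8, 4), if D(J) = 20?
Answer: 17444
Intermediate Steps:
A(F) = 2*F² (A(F) = (2*F)*F = 2*F²)
P(I, g) = (g + 2*I²)²
D(C) + P(8, 4) = 20 + (4 + 2*8²)² = 20 + (4 + 2*64)² = 20 + (4 + 128)² = 20 + 132² = 20 + 17424 = 17444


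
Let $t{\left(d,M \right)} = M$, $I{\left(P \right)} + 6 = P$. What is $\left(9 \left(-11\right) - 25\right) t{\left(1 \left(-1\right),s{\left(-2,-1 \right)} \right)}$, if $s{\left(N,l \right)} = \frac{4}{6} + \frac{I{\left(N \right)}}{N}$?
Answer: $- \frac{1736}{3} \approx -578.67$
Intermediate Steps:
$I{\left(P \right)} = -6 + P$
$s{\left(N,l \right)} = \frac{2}{3} + \frac{-6 + N}{N}$ ($s{\left(N,l \right)} = \frac{4}{6} + \frac{-6 + N}{N} = 4 \cdot \frac{1}{6} + \frac{-6 + N}{N} = \frac{2}{3} + \frac{-6 + N}{N}$)
$\left(9 \left(-11\right) - 25\right) t{\left(1 \left(-1\right),s{\left(-2,-1 \right)} \right)} = \left(9 \left(-11\right) - 25\right) \left(\frac{5}{3} - \frac{6}{-2}\right) = \left(-99 - 25\right) \left(\frac{5}{3} - -3\right) = - 124 \left(\frac{5}{3} + 3\right) = \left(-124\right) \frac{14}{3} = - \frac{1736}{3}$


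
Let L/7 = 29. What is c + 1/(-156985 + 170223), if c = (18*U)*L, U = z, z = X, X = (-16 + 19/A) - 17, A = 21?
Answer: -1552499687/13238 ≈ -1.1728e+5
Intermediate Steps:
X = -674/21 (X = (-16 + 19/21) - 17 = -317/21 - 17 = -674/21 ≈ -32.095)
z = -674/21 ≈ -32.095
U = -674/21 ≈ -32.095
L = 203 (L = 7*29 = 203)
c = -117276 (c = (18*(-674/21))*203 = -4044/7*203 = -117276)
c + 1/(-156985 + 170223) = -117276 + 1/(-156985 + 170223) = -117276 + 1/13238 = -1552499687/13238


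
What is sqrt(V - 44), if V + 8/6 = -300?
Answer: 2*I*sqrt(777)/3 ≈ 18.583*I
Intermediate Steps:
V = -904/3 (V = -4/3 - 300 = -904/3 ≈ -301.33)
sqrt(V - 44) = sqrt(-904/3 - 44) = sqrt(-1036/3) = 2*I*sqrt(777)/3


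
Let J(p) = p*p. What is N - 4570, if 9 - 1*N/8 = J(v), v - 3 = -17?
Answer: -6066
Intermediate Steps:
v = -14 (v = 3 - 17 = -14)
J(p) = p²
N = -1496 (N = 72 - 8*(-14)² = 72 - 8*196 = 72 - 1568 = -1496)
N - 4570 = -1496 - 4570 = -6066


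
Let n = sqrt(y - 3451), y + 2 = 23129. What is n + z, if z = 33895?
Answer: 33895 + 2*sqrt(4919) ≈ 34035.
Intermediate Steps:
y = 23127 (y = -2 + 23129 = 23127)
n = 2*sqrt(4919) (n = sqrt(23127 - 3451) = sqrt(19676) = 2*sqrt(4919) ≈ 140.27)
n + z = 2*sqrt(4919) + 33895 = 33895 + 2*sqrt(4919)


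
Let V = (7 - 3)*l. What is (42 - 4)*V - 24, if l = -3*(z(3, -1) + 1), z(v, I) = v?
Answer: -1848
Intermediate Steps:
l = -12 (l = -3*(3 + 1) = -3*4 = -12)
V = -48 (V = (7 - 3)*(-12) = 4*(-12) = -48)
(42 - 4)*V - 24 = (42 - 4)*(-48) - 24 = 38*(-48) - 24 = -1824 - 24 = -1848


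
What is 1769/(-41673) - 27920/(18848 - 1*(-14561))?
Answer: -42158989/48008733 ≈ -0.87815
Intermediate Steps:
1769/(-41673) - 27920/(18848 - 1*(-14561)) = 1769*(-1/41673) - 27920/(18848 + 14561) = -61/1437 - 27920/33409 = -42158989/48008733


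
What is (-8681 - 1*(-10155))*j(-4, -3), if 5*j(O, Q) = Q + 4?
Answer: 1474/5 ≈ 294.80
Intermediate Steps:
j(O, Q) = ⅘ + Q/5 (j(O, Q) = (Q + 4)/5 = (4 + Q)/5 = ⅘ + Q/5)
(-8681 - 1*(-10155))*j(-4, -3) = (-8681 - 1*(-10155))*(⅘ + (⅕)*(-3)) = (-8681 + 10155)*(⅘ - ⅗) = 1474*(⅕) = 1474/5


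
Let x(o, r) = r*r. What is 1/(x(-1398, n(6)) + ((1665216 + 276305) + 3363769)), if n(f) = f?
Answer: 1/5305326 ≈ 1.8849e-7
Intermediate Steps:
x(o, r) = r**2
1/(x(-1398, n(6)) + ((1665216 + 276305) + 3363769)) = 1/(6**2 + ((1665216 + 276305) + 3363769)) = 1/(36 + (1941521 + 3363769)) = 1/(36 + 5305290) = 1/5305326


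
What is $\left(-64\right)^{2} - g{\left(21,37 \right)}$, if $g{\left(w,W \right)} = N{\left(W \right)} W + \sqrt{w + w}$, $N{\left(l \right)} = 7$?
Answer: $3837 - \sqrt{42} \approx 3830.5$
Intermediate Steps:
$g{\left(w,W \right)} = 7 W + \sqrt{2} \sqrt{w}$ ($g{\left(w,W \right)} = 7 W + \sqrt{w + w} = 7 W + \sqrt{2 w} = 7 W + \sqrt{2} \sqrt{w}$)
$\left(-64\right)^{2} - g{\left(21,37 \right)} = \left(-64\right)^{2} - \left(7 \cdot 37 + \sqrt{2} \sqrt{21}\right) = 4096 - \left(259 + \sqrt{42}\right) = 3837 - \sqrt{42}$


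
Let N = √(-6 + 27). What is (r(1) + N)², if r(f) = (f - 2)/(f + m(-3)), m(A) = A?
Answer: 85/4 + √21 ≈ 25.833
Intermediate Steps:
N = √21 ≈ 4.5826
r(f) = (-2 + f)/(-3 + f) (r(f) = (f - 2)/(f - 3) = (-2 + f)/(-3 + f))
(r(1) + N)² = ((-2 + 1)/(-3 + 1) + √21)² = (-1/(-2) + √21)² = (-½*(-1) + √21)² = (½ + √21)²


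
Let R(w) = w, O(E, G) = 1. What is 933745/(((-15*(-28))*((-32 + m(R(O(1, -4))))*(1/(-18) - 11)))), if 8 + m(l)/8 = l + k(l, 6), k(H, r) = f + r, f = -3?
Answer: 560247/178304 ≈ 3.1421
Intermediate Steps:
k(H, r) = -3 + r
m(l) = -40 + 8*l (m(l) = -64 + 8*(l + (-3 + 6)) = -64 + 8*(l + 3) = -64 + 8*(3 + l) = -64 + (24 + 8*l) = -40 + 8*l)
933745/(((-15*(-28))*((-32 + m(R(O(1, -4))))*(1/(-18) - 11)))) = 933745/(((-15*(-28))*((-32 + (-40 + 8*1))*(1/(-18) - 11)))) = 933745/((420*((-32 + (-40 + 8))*(-1/18 - 11)))) = 933745/((420*((-32 - 32)*(-199/18)))) = 933745/((420*(-64*(-199/18)))) = 933745/((420*(6368/9))) = 933745/(891520/3) = 933745*(3/891520) = 560247/178304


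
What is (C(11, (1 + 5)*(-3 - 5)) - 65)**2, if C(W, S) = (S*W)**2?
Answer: 77684280961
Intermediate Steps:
C(W, S) = S**2*W**2
(C(11, (1 + 5)*(-3 - 5)) - 65)**2 = (((1 + 5)*(-3 - 5))**2*11**2 - 65)**2 = ((6*(-8))**2*121 - 65)**2 = ((-48)**2*121 - 65)**2 = (2304*121 - 65)**2 = (278784 - 65)**2 = 278719**2 = 77684280961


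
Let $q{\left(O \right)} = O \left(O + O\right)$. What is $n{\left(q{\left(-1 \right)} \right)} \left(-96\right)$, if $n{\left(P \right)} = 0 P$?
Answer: $0$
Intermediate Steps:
$q{\left(O \right)} = 2 O^{2}$ ($q{\left(O \right)} = O 2 O = 2 O^{2}$)
$n{\left(P \right)} = 0$
$n{\left(q{\left(-1 \right)} \right)} \left(-96\right) = 0 \left(-96\right) = 0$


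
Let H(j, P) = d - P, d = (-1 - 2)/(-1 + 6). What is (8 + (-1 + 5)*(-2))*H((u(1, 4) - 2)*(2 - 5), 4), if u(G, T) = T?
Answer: 0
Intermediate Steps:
d = -⅗ (d = -3/5 = -3*⅕ = -⅗ ≈ -0.60000)
H(j, P) = -⅗ - P
(8 + (-1 + 5)*(-2))*H((u(1, 4) - 2)*(2 - 5), 4) = (8 + (-1 + 5)*(-2))*(-⅗ - 1*4) = (8 + 4*(-2))*(-⅗ - 4) = (8 - 8)*(-23/5) = 0*(-23/5) = 0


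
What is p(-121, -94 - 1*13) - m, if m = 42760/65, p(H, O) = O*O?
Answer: 140285/13 ≈ 10791.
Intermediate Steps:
p(H, O) = O²
m = 8552/13 (m = 42760*(1/65) = 8552/13 ≈ 657.85)
p(-121, -94 - 1*13) - m = (-94 - 1*13)² - 1*8552/13 = (-94 - 13)² - 8552/13 = (-107)² - 8552/13 = 11449 - 8552/13 = 140285/13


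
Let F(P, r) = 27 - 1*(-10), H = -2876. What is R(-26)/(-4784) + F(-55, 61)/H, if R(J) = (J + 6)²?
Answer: -82963/859924 ≈ -0.096477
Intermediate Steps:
F(P, r) = 37 (F(P, r) = 27 + 10 = 37)
R(J) = (6 + J)²
R(-26)/(-4784) + F(-55, 61)/H = (6 - 26)²/(-4784) + 37/(-2876) = (-20)²*(-1/4784) + 37*(-1/2876) = 400*(-1/4784) - 37/2876 = -25/299 - 37/2876 = -82963/859924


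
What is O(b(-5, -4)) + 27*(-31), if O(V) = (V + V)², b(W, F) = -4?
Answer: -773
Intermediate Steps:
O(V) = 4*V² (O(V) = (2*V)² = 4*V²)
O(b(-5, -4)) + 27*(-31) = 4*(-4)² + 27*(-31) = 4*16 - 837 = 64 - 837 = -773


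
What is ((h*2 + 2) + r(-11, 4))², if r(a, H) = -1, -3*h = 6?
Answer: 9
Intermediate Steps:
h = -2 (h = -⅓*6 = -2)
((h*2 + 2) + r(-11, 4))² = ((-2*2 + 2) - 1)² = ((-4 + 2) - 1)² = (-2 - 1)² = (-3)² = 9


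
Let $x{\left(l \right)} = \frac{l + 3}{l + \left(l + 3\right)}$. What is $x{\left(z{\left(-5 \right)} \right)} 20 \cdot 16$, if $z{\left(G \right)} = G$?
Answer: $\frac{640}{7} \approx 91.429$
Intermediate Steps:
$x{\left(l \right)} = \frac{3 + l}{3 + 2 l}$ ($x{\left(l \right)} = \frac{3 + l}{l + \left(3 + l\right)} = \frac{3 + l}{3 + 2 l}$)
$x{\left(z{\left(-5 \right)} \right)} 20 \cdot 16 = \frac{3 - 5}{3 + 2 \left(-5\right)} 20 \cdot 16 = \frac{1}{3 - 10} \left(-2\right) 20 \cdot 16 = \frac{1}{-7} \left(-2\right) 20 \cdot 16 = \left(- \frac{1}{7}\right) \left(-2\right) 20 \cdot 16 = \frac{2}{7} \cdot 20 \cdot 16 = \frac{40}{7} \cdot 16 = \frac{640}{7}$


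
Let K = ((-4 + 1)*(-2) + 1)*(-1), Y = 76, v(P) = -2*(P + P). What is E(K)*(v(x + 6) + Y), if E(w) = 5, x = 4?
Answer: 180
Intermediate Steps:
v(P) = -4*P
K = -7 (K = (-3*(-2) + 1)*(-1) = (6 + 1)*(-1) = 7*(-1) = -7)
E(K)*(v(x + 6) + Y) = 5*(-4*(4 + 6) + 76) = 5*(-4*10 + 76) = 5*(-40 + 76) = 5*36 = 180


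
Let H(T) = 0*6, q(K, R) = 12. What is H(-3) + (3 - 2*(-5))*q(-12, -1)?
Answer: 156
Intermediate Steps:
H(T) = 0
H(-3) + (3 - 2*(-5))*q(-12, -1) = 0 + (3 - 2*(-5))*12 = 0 + (3 + 10)*12 = 0 + 13*12 = 0 + 156 = 156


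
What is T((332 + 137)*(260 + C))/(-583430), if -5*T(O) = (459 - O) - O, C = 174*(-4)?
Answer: 409427/2917150 ≈ 0.14035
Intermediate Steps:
C = -696
T(O) = -459/5 + 2*O/5 (T(O) = -((459 - O) - O)/5 = -(459 - 2*O)/5 = -459/5 + 2*O/5)
T((332 + 137)*(260 + C))/(-583430) = (-459/5 + 2*((332 + 137)*(260 - 696))/5)/(-583430) = (-459/5 + 2*(469*(-436))/5)*(-1/583430) = (-459/5 + (⅖)*(-204484))*(-1/583430) = (-459/5 - 408968/5)*(-1/583430) = -409427/5*(-1/583430) = 409427/2917150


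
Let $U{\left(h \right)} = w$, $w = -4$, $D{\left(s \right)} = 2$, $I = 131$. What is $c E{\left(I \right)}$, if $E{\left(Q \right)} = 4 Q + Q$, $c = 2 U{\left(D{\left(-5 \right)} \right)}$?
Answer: $-5240$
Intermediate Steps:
$U{\left(h \right)} = -4$
$c = -8$ ($c = 2 \left(-4\right) = -8$)
$E{\left(Q \right)} = 5 Q$
$c E{\left(I \right)} = - 8 \cdot 5 \cdot 131 = \left(-8\right) 655 = -5240$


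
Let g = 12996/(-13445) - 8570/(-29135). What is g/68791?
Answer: -52682962/5389363135865 ≈ -9.7754e-6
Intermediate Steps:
g = -52682962/78344015 (g = 12996*(-1/13445) - 8570*(-1/29135) = -12996/13445 + 1714/5827 = -52682962/78344015 ≈ -0.67246)
g/68791 = -52682962/78344015/68791 = -52682962/78344015*1/68791 = -52682962/5389363135865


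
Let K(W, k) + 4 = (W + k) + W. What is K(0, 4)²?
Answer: 0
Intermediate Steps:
K(W, k) = -4 + k + 2*W (K(W, k) = -4 + ((W + k) + W) = -4 + (k + 2*W) = -4 + k + 2*W)
K(0, 4)² = (-4 + 4 + 2*0)² = (-4 + 4 + 0)² = 0² = 0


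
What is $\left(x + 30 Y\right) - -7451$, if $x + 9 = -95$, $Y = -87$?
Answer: $4737$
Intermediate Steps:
$x = -104$ ($x = -9 - 95 = -104$)
$\left(x + 30 Y\right) - -7451 = \left(-104 + 30 \left(-87\right)\right) - -7451 = \left(-104 - 2610\right) + 7451 = -2714 + 7451 = 4737$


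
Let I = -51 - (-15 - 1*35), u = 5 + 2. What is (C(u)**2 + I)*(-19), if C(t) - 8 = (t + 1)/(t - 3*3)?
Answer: -285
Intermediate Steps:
u = 7
I = -1 (I = -51 - (-15 - 35) = -51 - 1*(-50) = -51 + 50 = -1)
C(t) = 8 + (1 + t)/(-9 + t) (C(t) = 8 + (t + 1)/(t - 3*3) = 8 + (1 + t)/(t - 9) = 8 + (1 + t)/(-9 + t))
(C(u)**2 + I)*(-19) = (((-71 + 9*7)/(-9 + 7))**2 - 1)*(-19) = (((-71 + 63)/(-2))**2 - 1)*(-19) = ((-1/2*(-8))**2 - 1)*(-19) = (4**2 - 1)*(-19) = (16 - 1)*(-19) = 15*(-19) = -285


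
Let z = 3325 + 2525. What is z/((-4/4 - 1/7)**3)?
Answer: -1003275/256 ≈ -3919.0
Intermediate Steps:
z = 5850
z/((-4/4 - 1/7)**3) = 5850/((-4/4 - 1/7)**3) = 5850/((-4*1/4 - 1*1/7)**3) = 5850/((-1 - 1/7)**3) = 5850/((-8/7)**3) = 5850/(-512/343) = 5850*(-343/512) = -1003275/256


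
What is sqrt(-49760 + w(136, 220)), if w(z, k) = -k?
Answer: 14*I*sqrt(255) ≈ 223.56*I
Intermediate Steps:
sqrt(-49760 + w(136, 220)) = sqrt(-49760 - 1*220) = sqrt(-49760 - 220) = sqrt(-49980) = 14*I*sqrt(255)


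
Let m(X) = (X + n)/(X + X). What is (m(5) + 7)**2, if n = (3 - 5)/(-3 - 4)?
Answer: 277729/4900 ≈ 56.679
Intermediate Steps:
n = 2/7 (n = -2/(-7) = -2*(-1/7) = 2/7 ≈ 0.28571)
m(X) = (2/7 + X)/(2*X) (m(X) = (X + 2/7)/(X + X) = (2/7 + X)/((2*X)) = (2/7 + X)*(1/(2*X)) = (2/7 + X)/(2*X))
(m(5) + 7)**2 = ((1/14)*(2 + 7*5)/5 + 7)**2 = ((1/14)*(1/5)*(2 + 35) + 7)**2 = ((1/14)*(1/5)*37 + 7)**2 = (37/70 + 7)**2 = (527/70)**2 = 277729/4900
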